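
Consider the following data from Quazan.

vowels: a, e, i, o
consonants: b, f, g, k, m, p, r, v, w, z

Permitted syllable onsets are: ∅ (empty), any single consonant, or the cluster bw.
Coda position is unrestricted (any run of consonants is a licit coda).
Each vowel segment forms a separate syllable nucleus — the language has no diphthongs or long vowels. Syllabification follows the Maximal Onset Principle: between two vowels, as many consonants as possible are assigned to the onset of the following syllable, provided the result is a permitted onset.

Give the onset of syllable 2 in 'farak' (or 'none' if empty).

The vowels are a, a — 2 nuclei, so 2 syllables.
σ1/σ2 boundary: just /r/ — single C goes to the following onset.
Syllabification: fa.rak.
Syllable 2 is /rak/: onset /r/, nucleus /a/, coda /k/.

r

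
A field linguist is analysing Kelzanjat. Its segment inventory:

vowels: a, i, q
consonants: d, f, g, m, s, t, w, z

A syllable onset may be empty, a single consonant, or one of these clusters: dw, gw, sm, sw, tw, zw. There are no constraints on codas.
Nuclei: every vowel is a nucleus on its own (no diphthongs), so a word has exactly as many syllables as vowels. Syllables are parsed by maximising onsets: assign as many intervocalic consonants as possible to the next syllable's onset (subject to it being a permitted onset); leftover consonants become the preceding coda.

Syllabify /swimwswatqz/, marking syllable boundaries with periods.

swimw.swa.tqz

Nuclei (vowels): i, a, q → 3 syllables.
σ1/σ2 boundary: cluster /mwsw/ — the longest permitted-onset suffix is /sw/; onset = /sw/, preceding coda = /mw/.
σ2/σ3 boundary: /t/ → onset of the next syllable (single consonants are always licit onsets).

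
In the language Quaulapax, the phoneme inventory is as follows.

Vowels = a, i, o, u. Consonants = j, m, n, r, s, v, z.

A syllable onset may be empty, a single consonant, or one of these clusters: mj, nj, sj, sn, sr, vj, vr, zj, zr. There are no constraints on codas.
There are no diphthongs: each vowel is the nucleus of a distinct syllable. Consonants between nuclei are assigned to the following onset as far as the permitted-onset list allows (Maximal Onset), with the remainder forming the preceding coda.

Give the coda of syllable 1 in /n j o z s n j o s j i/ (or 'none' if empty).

Nuclei (vowels): o, o, i → 3 syllables.
/o…o/ gap (V1→V2): /zsnj/; trying suffixes from longest down, /nj/ is the first permitted one, so coda /zs/ | onset /nj/.
/o…i/ gap (V2→V3): /sj/ — entire cluster is a permitted onset → onset /sj/, coda ∅.
Syllabification: njozs.njo.sji.
Syllable 1 is /njozs/: onset /nj/, nucleus /o/, coda /zs/.

zs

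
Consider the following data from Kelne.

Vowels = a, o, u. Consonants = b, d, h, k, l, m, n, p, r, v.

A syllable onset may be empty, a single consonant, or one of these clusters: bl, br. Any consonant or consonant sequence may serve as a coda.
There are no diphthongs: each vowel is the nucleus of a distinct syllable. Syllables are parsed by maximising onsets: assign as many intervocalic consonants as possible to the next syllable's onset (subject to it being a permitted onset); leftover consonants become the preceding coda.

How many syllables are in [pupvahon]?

3

The vowels are u, a, o — 3 nuclei, so 3 syllables.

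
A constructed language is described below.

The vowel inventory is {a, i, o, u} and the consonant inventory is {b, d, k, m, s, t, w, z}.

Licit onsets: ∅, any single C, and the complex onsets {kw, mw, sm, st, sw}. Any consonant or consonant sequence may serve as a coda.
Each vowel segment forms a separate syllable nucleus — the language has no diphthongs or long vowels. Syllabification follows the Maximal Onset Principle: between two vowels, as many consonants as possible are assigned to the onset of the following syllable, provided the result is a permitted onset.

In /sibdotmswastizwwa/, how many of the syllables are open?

2

Vowels present: i, o, a, i, a; each is a nucleus, giving 5 syllables.
Between /i/ (V1) and /o/ (V2): /bd/ — longest licit onset from the right is /d/, leaving /b/ as coda.
Between /o/ (V2) and /a/ (V3): /tmsw/ splits as /tm/ + /sw/ (/sw/ is the longest suffix that is a licit onset).
Between /a/ (V3) and /i/ (V4): cluster /st/ — /st/ is itself a permitted onset, so the whole cluster goes right; preceding coda = ∅.
Between /i/ (V4) and /a/ (V5): cluster /zww/ — the longest permitted-onset suffix is /w/; onset = /w/, preceding coda = /zw/.
Result: sib.dotm.swa.stizw.wa.
Classifying each syllable: /sib/ (closed), /dotm/ (closed), /swa/ (open), /stizw/ (closed), /wa/ (open).
Open syllables: 2.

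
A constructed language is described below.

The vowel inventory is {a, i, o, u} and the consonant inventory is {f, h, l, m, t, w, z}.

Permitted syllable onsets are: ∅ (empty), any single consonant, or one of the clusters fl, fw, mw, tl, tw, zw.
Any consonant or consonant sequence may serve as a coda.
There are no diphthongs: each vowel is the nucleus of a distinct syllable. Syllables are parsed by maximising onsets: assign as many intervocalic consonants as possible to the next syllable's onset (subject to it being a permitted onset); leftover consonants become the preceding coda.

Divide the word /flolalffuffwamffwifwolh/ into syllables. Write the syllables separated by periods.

flo.lalf.fuf.fwamf.fwi.fwolh

Nuclei (vowels): o, a, u, a, i, o → 6 syllables.
V1 /o/ – V2 /a/: just /l/ — single C goes to the following onset.
V2 /a/ – V3 /u/: /lff/; trying suffixes from longest down, /f/ is the first permitted one, so coda /lf/ | onset /f/.
V3 /u/ – V4 /a/: /ffw/ splits as /f/ + /fw/ (/fw/ is the longest suffix that is a licit onset).
V4 /a/ – V5 /i/: cluster /mffw/ — the longest permitted-onset suffix is /fw/; onset = /fw/, preceding coda = /mf/.
V5 /i/ – V6 /o/: /fw/ is a licit onset in full, so it all attaches to the next syllable.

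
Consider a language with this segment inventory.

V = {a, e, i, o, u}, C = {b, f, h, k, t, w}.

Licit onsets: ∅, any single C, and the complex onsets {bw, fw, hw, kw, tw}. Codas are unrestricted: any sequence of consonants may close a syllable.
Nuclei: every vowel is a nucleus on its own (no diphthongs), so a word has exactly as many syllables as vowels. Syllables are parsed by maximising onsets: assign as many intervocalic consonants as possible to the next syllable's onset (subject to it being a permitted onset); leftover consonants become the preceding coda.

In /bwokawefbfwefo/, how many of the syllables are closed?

1

Vowels present: o, a, e, e, o; each is a nucleus, giving 5 syllables.
Between /o/ (V1) and /a/ (V2): just /k/ — single C goes to the following onset.
Between /a/ (V2) and /e/ (V3): /w/ → onset of the next syllable (single consonants are always licit onsets).
Between /e/ (V3) and /e/ (V4): /fbfw/ splits as /fb/ + /fw/ (/fw/ is the longest suffix that is a licit onset).
Between /e/ (V4) and /o/ (V5): just /f/ — single C goes to the following onset.
Result: bwo.ka.wefb.fwe.fo.
Classifying each syllable: /bwo/ (open), /ka/ (open), /wefb/ (closed), /fwe/ (open), /fo/ (open).
Closed syllables: 1.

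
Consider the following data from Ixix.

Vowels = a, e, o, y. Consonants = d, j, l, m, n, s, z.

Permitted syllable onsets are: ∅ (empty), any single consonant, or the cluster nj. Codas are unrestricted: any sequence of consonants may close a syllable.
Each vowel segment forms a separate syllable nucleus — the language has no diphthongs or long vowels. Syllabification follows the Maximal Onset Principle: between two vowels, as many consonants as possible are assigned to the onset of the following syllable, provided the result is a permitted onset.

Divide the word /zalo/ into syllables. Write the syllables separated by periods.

za.lo

Nuclei (vowels): a, o → 2 syllables.
/a…o/ gap (V1→V2): /l/ → onset of the next syllable (single consonants are always licit onsets).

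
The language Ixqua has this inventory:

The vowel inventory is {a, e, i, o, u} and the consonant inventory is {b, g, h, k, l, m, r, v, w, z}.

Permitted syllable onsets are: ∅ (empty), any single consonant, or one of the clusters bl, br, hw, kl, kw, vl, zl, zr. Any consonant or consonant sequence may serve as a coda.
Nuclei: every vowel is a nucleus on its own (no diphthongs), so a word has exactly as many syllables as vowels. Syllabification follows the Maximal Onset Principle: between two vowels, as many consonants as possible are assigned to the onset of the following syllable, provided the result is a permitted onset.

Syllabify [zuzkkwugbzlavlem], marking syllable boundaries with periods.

zuzk.kwugb.zla.vlem

Nuclei (vowels): u, u, a, e → 4 syllables.
V1 /u/ – V2 /u/: cluster /zkkw/ — the longest permitted-onset suffix is /kw/; onset = /kw/, preceding coda = /zk/.
V2 /u/ – V3 /a/: /gbzl/ splits as /gb/ + /zl/ (/zl/ is the longest suffix that is a licit onset).
V3 /a/ – V4 /e/: /vl/ — entire cluster is a permitted onset → onset /vl/, coda ∅.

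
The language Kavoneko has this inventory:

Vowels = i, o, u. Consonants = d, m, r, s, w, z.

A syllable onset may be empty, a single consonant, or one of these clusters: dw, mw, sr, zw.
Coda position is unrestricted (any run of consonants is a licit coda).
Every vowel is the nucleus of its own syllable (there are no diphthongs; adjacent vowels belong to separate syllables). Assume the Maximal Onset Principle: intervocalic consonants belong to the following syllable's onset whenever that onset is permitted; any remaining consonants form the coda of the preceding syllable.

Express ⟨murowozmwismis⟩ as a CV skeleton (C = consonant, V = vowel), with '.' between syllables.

Nuclei (vowels): u, o, o, i, i → 5 syllables.
σ1/σ2 boundary: /r/ is a single consonant, so it becomes the next onset.
σ2/σ3 boundary: /w/ is a single consonant, so it becomes the next onset.
σ3/σ4 boundary: /zmw/ — longest licit onset from the right is /mw/, leaving /z/ as coda.
σ4/σ5 boundary: /sm/ splits as /s/ + /m/ (/m/ is the longest suffix that is a licit onset).
Syllabification: mu.ro.woz.mwis.mis.
Mapping each syllable to C/V: /mu/ → CV, /ro/ → CV, /woz/ → CVC, /mwis/ → CCVC, /mis/ → CVC.

CV.CV.CVC.CCVC.CVC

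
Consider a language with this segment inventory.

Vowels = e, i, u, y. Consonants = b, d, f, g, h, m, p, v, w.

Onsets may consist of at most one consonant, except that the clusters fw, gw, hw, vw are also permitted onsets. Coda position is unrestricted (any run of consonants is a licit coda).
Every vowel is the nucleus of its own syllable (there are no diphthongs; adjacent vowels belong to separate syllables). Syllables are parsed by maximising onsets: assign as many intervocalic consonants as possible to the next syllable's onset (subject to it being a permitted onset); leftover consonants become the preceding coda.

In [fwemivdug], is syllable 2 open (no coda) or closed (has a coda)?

closed

Vowels present: e, i, u; each is a nucleus, giving 3 syllables.
V1 /e/ – V2 /i/: /m/ → onset of the next syllable (single consonants are always licit onsets).
V2 /i/ – V3 /u/: /vd/; trying suffixes from longest down, /d/ is the first permitted one, so coda /v/ | onset /d/.
Syllabification: fwe.miv.dug.
Syllable 2 is /miv/ with coda /v/, so it is closed.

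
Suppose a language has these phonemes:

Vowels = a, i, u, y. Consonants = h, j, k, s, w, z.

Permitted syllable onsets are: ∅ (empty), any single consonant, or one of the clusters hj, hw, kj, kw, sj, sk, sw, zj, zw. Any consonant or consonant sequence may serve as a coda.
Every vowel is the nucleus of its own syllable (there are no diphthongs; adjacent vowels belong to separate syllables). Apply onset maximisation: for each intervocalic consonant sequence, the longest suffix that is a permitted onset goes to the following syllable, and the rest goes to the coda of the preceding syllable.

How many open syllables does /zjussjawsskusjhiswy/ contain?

Nuclei (vowels): u, a, u, i, y → 5 syllables.
V1 /u/ – V2 /a/: /ssj/ — longest licit onset from the right is /sj/, leaving /s/ as coda.
V2 /a/ – V3 /u/: /wssk/; trying suffixes from longest down, /sk/ is the first permitted one, so coda /ws/ | onset /sk/.
V3 /u/ – V4 /i/: /sjh/ splits as /sj/ + /h/ (/h/ is the longest suffix that is a licit onset).
V4 /i/ – V5 /y/: /sw/ — entire cluster is a permitted onset → onset /sw/, coda ∅.
Result: zjus.sjaws.skusj.hi.swy.
Classifying each syllable: /zjus/ (closed), /sjaws/ (closed), /skusj/ (closed), /hi/ (open), /swy/ (open).
Open syllables: 2.

2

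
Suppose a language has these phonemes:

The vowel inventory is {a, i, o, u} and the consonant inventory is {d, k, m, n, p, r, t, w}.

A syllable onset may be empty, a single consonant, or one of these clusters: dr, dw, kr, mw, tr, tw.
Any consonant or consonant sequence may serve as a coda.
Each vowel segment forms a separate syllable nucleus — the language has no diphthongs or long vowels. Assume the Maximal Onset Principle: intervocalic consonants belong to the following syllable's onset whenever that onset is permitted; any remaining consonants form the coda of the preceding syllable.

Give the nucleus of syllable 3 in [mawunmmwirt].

i

The vowels are a, u, i — 3 nuclei, so 3 syllables.
The third nucleus (vowel 3 from the left) is /i/.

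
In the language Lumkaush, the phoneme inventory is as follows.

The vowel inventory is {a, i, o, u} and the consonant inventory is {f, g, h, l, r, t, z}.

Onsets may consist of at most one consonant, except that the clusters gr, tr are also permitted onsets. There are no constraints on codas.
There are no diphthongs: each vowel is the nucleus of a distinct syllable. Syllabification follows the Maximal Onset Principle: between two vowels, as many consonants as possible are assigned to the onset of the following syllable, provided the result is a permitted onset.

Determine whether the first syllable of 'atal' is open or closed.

open

Vowels present: a, a; each is a nucleus, giving 2 syllables.
/a…a/ gap (V1→V2): just /t/ — single C goes to the following onset.
Syllabification: a.tal.
Syllable 1 is /a/; it ends in its nucleus with no coda, so it is open.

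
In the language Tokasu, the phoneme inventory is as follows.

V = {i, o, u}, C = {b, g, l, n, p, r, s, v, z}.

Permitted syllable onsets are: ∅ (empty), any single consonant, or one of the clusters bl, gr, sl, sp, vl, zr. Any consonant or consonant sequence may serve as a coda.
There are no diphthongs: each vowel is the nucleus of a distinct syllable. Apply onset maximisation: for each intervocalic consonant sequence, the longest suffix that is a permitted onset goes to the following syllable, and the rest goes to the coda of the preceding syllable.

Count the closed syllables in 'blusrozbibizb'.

3

Vowels present: u, o, i, i; each is a nucleus, giving 4 syllables.
Between /u/ (V1) and /o/ (V2): /sr/; trying suffixes from longest down, /r/ is the first permitted one, so coda /s/ | onset /r/.
Between /o/ (V2) and /i/ (V3): /zb/ splits as /z/ + /b/ (/b/ is the longest suffix that is a licit onset).
Between /i/ (V3) and /i/ (V4): just /b/ — single C goes to the following onset.
So the parse is blus.roz.bi.bizb.
Classifying each syllable: /blus/ (closed), /roz/ (closed), /bi/ (open), /bizb/ (closed).
Closed syllables: 3.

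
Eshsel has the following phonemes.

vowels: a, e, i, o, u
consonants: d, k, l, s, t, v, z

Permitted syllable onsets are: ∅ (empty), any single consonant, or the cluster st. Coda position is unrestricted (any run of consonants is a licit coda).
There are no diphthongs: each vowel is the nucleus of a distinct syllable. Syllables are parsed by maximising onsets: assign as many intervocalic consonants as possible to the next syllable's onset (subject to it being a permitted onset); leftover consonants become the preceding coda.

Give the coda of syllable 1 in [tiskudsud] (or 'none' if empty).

The vowels are i, u, u — 3 nuclei, so 3 syllables.
Between /i/ (V1) and /u/ (V2): cluster /sk/ — the longest permitted-onset suffix is /k/; onset = /k/, preceding coda = /s/.
Between /u/ (V2) and /u/ (V3): cluster /ds/ — the longest permitted-onset suffix is /s/; onset = /s/, preceding coda = /d/.
Putting it together: tis.kud.sud.
Syllable 1 is /tis/: onset /t/, nucleus /i/, coda /s/.

s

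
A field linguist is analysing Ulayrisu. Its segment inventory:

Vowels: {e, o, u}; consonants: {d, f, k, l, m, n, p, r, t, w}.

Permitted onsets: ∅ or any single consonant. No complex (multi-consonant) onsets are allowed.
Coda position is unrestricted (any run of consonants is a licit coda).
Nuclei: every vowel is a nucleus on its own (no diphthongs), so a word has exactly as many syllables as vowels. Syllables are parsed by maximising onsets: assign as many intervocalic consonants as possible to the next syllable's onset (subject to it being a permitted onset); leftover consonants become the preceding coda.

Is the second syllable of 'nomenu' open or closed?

Vowels present: o, e, u; each is a nucleus, giving 3 syllables.
Between /o/ (V1) and /e/ (V2): /m/ is a single consonant, so it becomes the next onset.
Between /e/ (V2) and /u/ (V3): /n/ is a single consonant, so it becomes the next onset.
So the parse is no.me.nu.
Syllable 2 is /me/; it ends in its nucleus with no coda, so it is open.

open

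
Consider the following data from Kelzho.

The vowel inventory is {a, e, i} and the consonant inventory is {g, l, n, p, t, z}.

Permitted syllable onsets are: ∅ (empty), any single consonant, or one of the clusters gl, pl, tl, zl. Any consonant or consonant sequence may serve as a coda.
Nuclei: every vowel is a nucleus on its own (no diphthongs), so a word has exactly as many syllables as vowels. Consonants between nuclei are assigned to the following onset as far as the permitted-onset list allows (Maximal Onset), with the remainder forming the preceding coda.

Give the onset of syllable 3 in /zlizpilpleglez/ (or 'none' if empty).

pl

Nuclei (vowels): i, i, e, e → 4 syllables.
Between /i/ (V1) and /i/ (V2): /zp/ — longest licit onset from the right is /p/, leaving /z/ as coda.
Between /i/ (V2) and /e/ (V3): /lpl/; trying suffixes from longest down, /pl/ is the first permitted one, so coda /l/ | onset /pl/.
Between /e/ (V3) and /e/ (V4): /gl/ — entire cluster is a permitted onset → onset /gl/, coda ∅.
Syllabification: zliz.pil.ple.glez.
Syllable 3 is /ple/: onset /pl/, nucleus /e/, coda ∅.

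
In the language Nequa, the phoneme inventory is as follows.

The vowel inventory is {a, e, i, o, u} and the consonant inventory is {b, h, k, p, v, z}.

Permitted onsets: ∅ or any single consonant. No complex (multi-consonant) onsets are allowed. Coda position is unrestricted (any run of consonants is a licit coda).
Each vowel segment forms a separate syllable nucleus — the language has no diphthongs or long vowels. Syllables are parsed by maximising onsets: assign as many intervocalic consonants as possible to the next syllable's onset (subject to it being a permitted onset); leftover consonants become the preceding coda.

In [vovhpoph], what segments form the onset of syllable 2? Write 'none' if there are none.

p

The vowels are o, o — 2 nuclei, so 2 syllables.
/o…o/ gap (V1→V2): /vhp/ — longest licit onset from the right is /p/, leaving /vh/ as coda.
Result: vovh.poph.
Syllable 2 is /poph/: onset /p/, nucleus /o/, coda /ph/.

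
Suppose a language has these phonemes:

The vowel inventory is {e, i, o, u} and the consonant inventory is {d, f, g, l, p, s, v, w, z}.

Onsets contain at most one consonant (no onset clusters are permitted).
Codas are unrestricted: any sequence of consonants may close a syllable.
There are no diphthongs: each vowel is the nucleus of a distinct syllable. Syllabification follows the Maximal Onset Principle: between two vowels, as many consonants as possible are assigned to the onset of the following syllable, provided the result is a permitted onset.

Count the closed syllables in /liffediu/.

1

Vowels present: i, e, i, u; each is a nucleus, giving 4 syllables.
σ1/σ2 boundary: /ff/; trying suffixes from longest down, /f/ is the first permitted one, so coda /f/ | onset /f/.
σ2/σ3 boundary: /d/ is a single consonant, so it becomes the next onset.
σ3/σ4 boundary: nothing intervenes; syllable break is V.V.
Syllabification: lif.fe.di.u.
Classifying each syllable: /lif/ (closed), /fe/ (open), /di/ (open), /u/ (open).
Closed syllables: 1.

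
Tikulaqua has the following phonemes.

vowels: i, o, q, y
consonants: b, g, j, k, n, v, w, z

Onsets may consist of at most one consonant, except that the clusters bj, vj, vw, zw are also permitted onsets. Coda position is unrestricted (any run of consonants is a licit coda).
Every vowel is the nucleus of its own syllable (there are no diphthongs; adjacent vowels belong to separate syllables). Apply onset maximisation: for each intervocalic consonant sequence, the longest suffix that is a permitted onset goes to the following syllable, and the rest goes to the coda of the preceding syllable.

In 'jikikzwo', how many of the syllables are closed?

1

Vowels present: i, i, o; each is a nucleus, giving 3 syllables.
σ1/σ2 boundary: just /k/ — single C goes to the following onset.
σ2/σ3 boundary: /kzw/; trying suffixes from longest down, /zw/ is the first permitted one, so coda /k/ | onset /zw/.
Putting it together: ji.kik.zwo.
Classifying each syllable: /ji/ (open), /kik/ (closed), /zwo/ (open).
Closed syllables: 1.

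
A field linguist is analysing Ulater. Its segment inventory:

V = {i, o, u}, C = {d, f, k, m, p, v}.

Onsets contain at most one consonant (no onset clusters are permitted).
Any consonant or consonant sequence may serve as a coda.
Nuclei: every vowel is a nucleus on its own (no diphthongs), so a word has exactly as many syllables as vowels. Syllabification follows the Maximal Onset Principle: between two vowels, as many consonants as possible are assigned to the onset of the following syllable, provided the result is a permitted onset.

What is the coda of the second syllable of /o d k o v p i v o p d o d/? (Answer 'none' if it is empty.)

Nuclei (vowels): o, o, i, o, o → 5 syllables.
V1 /o/ – V2 /o/: /dk/ splits as /d/ + /k/ (/k/ is the longest suffix that is a licit onset).
V2 /o/ – V3 /i/: /vp/ — longest licit onset from the right is /p/, leaving /v/ as coda.
V3 /i/ – V4 /o/: /v/ → onset of the next syllable (single consonants are always licit onsets).
V4 /o/ – V5 /o/: /pd/ — longest licit onset from the right is /d/, leaving /p/ as coda.
Result: od.kov.pi.vop.dod.
Syllable 2 is /kov/: onset /k/, nucleus /o/, coda /v/.

v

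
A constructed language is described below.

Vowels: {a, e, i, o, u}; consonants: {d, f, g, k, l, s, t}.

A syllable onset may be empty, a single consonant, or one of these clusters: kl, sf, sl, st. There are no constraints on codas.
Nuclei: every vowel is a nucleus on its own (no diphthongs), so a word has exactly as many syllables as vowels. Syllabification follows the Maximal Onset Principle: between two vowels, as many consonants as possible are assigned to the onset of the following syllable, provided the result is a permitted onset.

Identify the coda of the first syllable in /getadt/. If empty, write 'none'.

none

Nuclei (vowels): e, a → 2 syllables.
Between /e/ (V1) and /a/ (V2): just /t/ — single C goes to the following onset.
Syllabification: ge.tadt.
Syllable 1 is /ge/: onset /g/, nucleus /e/, coda ∅.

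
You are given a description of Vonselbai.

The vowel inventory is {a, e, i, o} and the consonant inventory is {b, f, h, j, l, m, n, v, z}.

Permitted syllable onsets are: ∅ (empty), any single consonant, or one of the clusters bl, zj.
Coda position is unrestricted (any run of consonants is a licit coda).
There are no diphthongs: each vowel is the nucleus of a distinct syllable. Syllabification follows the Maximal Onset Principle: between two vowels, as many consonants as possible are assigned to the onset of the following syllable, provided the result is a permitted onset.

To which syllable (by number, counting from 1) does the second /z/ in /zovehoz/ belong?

3

Vowels present: o, e, o; each is a nucleus, giving 3 syllables.
V1 /o/ – V2 /e/: /v/ → onset of the next syllable (single consonants are always licit onsets).
V2 /e/ – V3 /o/: /h/ → onset of the next syllable (single consonants are always licit onsets).
So the parse is zo.ve.hoz.
The second /z/ is in the coda of syllable 3 (/hoz/).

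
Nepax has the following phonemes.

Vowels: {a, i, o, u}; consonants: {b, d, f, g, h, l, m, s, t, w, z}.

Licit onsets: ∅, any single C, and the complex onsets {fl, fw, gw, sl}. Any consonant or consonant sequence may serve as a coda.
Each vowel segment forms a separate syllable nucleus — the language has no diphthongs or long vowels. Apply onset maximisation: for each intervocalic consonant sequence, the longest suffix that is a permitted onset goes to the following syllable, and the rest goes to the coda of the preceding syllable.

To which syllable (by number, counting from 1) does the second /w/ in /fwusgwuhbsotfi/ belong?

Vowels present: u, u, o, i; each is a nucleus, giving 4 syllables.
σ1/σ2 boundary: cluster /sgw/ — the longest permitted-onset suffix is /gw/; onset = /gw/, preceding coda = /s/.
σ2/σ3 boundary: /hbs/ splits as /hb/ + /s/ (/s/ is the longest suffix that is a licit onset).
σ3/σ4 boundary: cluster /tf/ — the longest permitted-onset suffix is /f/; onset = /f/, preceding coda = /t/.
So the parse is fwus.gwuhb.sot.fi.
The second /w/ is in the onset of syllable 2 (/gwuhb/).

2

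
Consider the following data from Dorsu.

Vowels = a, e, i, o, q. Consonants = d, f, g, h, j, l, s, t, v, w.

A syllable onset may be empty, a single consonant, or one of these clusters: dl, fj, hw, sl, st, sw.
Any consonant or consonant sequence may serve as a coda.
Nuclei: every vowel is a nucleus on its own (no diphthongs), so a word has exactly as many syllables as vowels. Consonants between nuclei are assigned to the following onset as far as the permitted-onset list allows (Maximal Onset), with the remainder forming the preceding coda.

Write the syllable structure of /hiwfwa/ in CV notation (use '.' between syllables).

Vowels present: i, a; each is a nucleus, giving 2 syllables.
σ1/σ2 boundary: cluster /wfw/ — the longest permitted-onset suffix is /w/; onset = /w/, preceding coda = /wf/.
Putting it together: hiwf.wa.
Mapping each syllable to C/V: /hiwf/ → CVCC, /wa/ → CV.

CVCC.CV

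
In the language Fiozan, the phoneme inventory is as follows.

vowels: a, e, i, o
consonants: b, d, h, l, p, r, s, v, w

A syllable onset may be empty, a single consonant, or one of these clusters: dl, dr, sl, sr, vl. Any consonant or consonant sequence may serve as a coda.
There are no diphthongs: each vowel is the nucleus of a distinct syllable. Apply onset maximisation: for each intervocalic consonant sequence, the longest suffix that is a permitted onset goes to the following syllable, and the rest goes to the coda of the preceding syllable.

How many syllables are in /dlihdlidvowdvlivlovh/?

The vowels are i, i, o, i, o — 5 nuclei, so 5 syllables.

5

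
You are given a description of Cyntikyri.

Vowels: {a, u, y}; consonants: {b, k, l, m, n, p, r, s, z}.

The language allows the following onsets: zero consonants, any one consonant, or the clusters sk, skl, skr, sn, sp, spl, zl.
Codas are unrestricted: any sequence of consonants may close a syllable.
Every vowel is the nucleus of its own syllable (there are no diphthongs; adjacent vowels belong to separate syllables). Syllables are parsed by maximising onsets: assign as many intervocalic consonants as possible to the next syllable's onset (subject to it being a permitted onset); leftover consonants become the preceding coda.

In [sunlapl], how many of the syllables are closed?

Vowels present: u, a; each is a nucleus, giving 2 syllables.
Between /u/ (V1) and /a/ (V2): /nl/; trying suffixes from longest down, /l/ is the first permitted one, so coda /n/ | onset /l/.
So the parse is sun.lapl.
Classifying each syllable: /sun/ (closed), /lapl/ (closed).
Closed syllables: 2.

2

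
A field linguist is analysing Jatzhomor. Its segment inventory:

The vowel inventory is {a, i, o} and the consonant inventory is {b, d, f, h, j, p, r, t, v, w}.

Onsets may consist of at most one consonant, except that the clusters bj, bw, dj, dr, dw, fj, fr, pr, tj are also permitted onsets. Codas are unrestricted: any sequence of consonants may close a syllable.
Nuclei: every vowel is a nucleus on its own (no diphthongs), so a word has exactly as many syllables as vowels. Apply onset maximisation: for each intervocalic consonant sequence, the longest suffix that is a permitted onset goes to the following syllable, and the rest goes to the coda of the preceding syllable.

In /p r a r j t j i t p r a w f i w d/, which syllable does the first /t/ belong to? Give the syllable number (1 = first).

Nuclei (vowels): a, i, a, i → 4 syllables.
/a…i/ gap (V1→V2): /rjtj/; trying suffixes from longest down, /tj/ is the first permitted one, so coda /rj/ | onset /tj/.
/i…a/ gap (V2→V3): /tpr/; trying suffixes from longest down, /pr/ is the first permitted one, so coda /t/ | onset /pr/.
/a…i/ gap (V3→V4): /wf/ splits as /w/ + /f/ (/f/ is the longest suffix that is a licit onset).
So the parse is prarj.tjit.praw.fiwd.
The first /t/ is in the onset of syllable 2 (/tjit/).

2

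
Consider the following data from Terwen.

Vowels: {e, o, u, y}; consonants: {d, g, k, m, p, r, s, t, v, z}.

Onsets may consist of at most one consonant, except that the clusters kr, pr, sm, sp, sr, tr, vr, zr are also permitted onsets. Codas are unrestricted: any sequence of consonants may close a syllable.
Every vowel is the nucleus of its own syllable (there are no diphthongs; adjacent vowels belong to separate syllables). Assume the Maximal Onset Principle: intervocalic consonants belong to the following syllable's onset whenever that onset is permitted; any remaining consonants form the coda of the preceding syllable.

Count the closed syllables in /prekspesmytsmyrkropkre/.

Nuclei (vowels): e, e, y, y, o, e → 6 syllables.
V1 /e/ – V2 /e/: /ksp/ — longest licit onset from the right is /sp/, leaving /k/ as coda.
V2 /e/ – V3 /y/: cluster /sm/ — /sm/ is itself a permitted onset, so the whole cluster goes right; preceding coda = ∅.
V3 /y/ – V4 /y/: /tsm/ splits as /t/ + /sm/ (/sm/ is the longest suffix that is a licit onset).
V4 /y/ – V5 /o/: /rkr/ splits as /r/ + /kr/ (/kr/ is the longest suffix that is a licit onset).
V5 /o/ – V6 /e/: cluster /pkr/ — the longest permitted-onset suffix is /kr/; onset = /kr/, preceding coda = /p/.
Syllabification: prek.spe.smyt.smyr.krop.kre.
Classifying each syllable: /prek/ (closed), /spe/ (open), /smyt/ (closed), /smyr/ (closed), /krop/ (closed), /kre/ (open).
Closed syllables: 4.

4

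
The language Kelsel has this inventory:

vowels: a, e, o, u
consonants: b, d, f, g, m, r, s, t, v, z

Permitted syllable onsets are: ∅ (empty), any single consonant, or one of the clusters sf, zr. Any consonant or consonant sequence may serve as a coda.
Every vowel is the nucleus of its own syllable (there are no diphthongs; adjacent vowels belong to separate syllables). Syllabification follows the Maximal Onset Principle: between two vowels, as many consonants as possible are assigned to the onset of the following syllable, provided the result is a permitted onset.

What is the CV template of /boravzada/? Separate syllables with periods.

CV.CVC.CV.CV

The vowels are o, a, a, a — 4 nuclei, so 4 syllables.
σ1/σ2 boundary: /r/ is a single consonant, so it becomes the next onset.
σ2/σ3 boundary: cluster /vz/ — the longest permitted-onset suffix is /z/; onset = /z/, preceding coda = /v/.
σ3/σ4 boundary: just /d/ — single C goes to the following onset.
Syllabification: bo.rav.za.da.
Mapping each syllable to C/V: /bo/ → CV, /rav/ → CVC, /za/ → CV, /da/ → CV.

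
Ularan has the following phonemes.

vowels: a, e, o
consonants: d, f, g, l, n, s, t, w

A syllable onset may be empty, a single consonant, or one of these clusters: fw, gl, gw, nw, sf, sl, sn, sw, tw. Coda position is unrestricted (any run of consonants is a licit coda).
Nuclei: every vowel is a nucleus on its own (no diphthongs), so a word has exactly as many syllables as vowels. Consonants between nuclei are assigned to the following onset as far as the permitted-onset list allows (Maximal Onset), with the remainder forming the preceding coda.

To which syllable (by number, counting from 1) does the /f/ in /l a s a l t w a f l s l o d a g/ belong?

Vowels present: a, a, a, o, a; each is a nucleus, giving 5 syllables.
Between /a/ (V1) and /a/ (V2): just /s/ — single C goes to the following onset.
Between /a/ (V2) and /a/ (V3): /ltw/; trying suffixes from longest down, /tw/ is the first permitted one, so coda /l/ | onset /tw/.
Between /a/ (V3) and /o/ (V4): /flsl/ splits as /fl/ + /sl/ (/sl/ is the longest suffix that is a licit onset).
Between /o/ (V4) and /a/ (V5): /d/ is a single consonant, so it becomes the next onset.
Putting it together: la.sal.twafl.slo.dag.
The /f/ is in the coda of syllable 3 (/twafl/).

3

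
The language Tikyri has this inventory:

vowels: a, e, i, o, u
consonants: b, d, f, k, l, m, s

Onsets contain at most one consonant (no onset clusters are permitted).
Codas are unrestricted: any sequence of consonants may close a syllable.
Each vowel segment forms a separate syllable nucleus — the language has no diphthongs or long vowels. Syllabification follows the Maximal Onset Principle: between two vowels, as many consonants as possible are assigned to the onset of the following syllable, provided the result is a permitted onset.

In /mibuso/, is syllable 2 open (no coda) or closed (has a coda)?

The vowels are i, u, o — 3 nuclei, so 3 syllables.
σ1/σ2 boundary: /b/ is a single consonant, so it becomes the next onset.
σ2/σ3 boundary: /s/ is a single consonant, so it becomes the next onset.
Result: mi.bu.so.
Syllable 2 is /bu/; it ends in its nucleus with no coda, so it is open.

open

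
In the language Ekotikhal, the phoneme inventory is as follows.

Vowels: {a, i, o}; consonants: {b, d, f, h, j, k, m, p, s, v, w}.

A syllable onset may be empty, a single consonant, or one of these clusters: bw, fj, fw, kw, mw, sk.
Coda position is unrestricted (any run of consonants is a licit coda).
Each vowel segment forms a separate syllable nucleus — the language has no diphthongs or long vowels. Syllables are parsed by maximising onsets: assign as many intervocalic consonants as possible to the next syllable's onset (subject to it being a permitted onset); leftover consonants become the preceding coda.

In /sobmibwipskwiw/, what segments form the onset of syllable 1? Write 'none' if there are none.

s

Nuclei (vowels): o, i, i, i → 4 syllables.
V1 /o/ – V2 /i/: /bm/; trying suffixes from longest down, /m/ is the first permitted one, so coda /b/ | onset /m/.
V2 /i/ – V3 /i/: /bw/ is a licit onset in full, so it all attaches to the next syllable.
V3 /i/ – V4 /i/: /pskw/; trying suffixes from longest down, /kw/ is the first permitted one, so coda /ps/ | onset /kw/.
So the parse is sob.mi.bwips.kwiw.
Syllable 1 is /sob/: onset /s/, nucleus /o/, coda /b/.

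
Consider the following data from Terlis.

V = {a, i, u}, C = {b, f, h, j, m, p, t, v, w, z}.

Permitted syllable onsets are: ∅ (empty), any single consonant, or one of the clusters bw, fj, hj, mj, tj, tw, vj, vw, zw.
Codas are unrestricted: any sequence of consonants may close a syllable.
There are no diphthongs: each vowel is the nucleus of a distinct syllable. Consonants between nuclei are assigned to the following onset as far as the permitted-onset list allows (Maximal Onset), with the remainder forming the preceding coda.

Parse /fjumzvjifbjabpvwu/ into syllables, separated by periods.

fjumz.vjifb.jabp.vwu

Vowels present: u, i, a, u; each is a nucleus, giving 4 syllables.
V1 /u/ – V2 /i/: /mzvj/ — longest licit onset from the right is /vj/, leaving /mz/ as coda.
V2 /i/ – V3 /a/: cluster /fbj/ — the longest permitted-onset suffix is /j/; onset = /j/, preceding coda = /fb/.
V3 /a/ – V4 /u/: cluster /bpvw/ — the longest permitted-onset suffix is /vw/; onset = /vw/, preceding coda = /bp/.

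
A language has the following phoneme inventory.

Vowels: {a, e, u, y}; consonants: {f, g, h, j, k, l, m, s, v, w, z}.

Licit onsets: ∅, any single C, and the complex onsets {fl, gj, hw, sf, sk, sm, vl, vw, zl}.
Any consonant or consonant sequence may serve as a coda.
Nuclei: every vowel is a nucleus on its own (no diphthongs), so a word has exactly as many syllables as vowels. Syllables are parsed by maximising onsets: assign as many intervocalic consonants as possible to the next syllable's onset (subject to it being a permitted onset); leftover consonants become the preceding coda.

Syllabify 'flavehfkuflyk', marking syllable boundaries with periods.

fla.vehf.ku.flyk

Nuclei (vowels): a, e, u, y → 4 syllables.
Between /a/ (V1) and /e/ (V2): just /v/ — single C goes to the following onset.
Between /e/ (V2) and /u/ (V3): /hfk/ — longest licit onset from the right is /k/, leaving /hf/ as coda.
Between /u/ (V3) and /y/ (V4): /fl/ is a licit onset in full, so it all attaches to the next syllable.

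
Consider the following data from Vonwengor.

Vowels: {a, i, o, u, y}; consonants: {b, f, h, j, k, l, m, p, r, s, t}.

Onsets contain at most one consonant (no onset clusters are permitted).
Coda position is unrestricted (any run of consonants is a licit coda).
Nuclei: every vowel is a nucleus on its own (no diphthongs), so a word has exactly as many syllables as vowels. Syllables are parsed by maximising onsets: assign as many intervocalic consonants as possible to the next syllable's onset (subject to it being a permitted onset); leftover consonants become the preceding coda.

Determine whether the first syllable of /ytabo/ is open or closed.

open

Vowels present: y, a, o; each is a nucleus, giving 3 syllables.
σ1/σ2 boundary: just /t/ — single C goes to the following onset.
σ2/σ3 boundary: /b/ → onset of the next syllable (single consonants are always licit onsets).
Result: y.ta.bo.
Syllable 1 is /y/; it ends in its nucleus with no coda, so it is open.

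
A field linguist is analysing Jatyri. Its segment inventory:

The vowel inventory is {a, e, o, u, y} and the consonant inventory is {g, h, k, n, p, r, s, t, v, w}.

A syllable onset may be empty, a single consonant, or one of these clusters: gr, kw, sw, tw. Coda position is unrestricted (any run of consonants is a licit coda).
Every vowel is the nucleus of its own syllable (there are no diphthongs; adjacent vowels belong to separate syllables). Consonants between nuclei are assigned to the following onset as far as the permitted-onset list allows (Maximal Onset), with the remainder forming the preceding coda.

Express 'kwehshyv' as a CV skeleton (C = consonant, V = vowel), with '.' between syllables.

CCVCC.CVC

The vowels are e, y — 2 nuclei, so 2 syllables.
σ1/σ2 boundary: /hsh/ — longest licit onset from the right is /h/, leaving /hs/ as coda.
Putting it together: kwehs.hyv.
Mapping each syllable to C/V: /kwehs/ → CCVCC, /hyv/ → CVC.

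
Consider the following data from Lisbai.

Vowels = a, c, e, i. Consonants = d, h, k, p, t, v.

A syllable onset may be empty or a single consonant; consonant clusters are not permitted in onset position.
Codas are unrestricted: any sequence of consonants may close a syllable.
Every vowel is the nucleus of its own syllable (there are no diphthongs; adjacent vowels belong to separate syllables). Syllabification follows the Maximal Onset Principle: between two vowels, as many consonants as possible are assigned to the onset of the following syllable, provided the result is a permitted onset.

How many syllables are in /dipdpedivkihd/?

Nuclei (vowels): i, e, i, i → 4 syllables.

4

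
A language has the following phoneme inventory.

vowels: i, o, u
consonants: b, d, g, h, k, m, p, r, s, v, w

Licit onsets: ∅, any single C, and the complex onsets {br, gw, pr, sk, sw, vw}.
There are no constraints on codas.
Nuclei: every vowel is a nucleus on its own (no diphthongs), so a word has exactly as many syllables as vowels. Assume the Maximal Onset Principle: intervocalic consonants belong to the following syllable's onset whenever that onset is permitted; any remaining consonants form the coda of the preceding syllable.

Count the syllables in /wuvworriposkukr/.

The vowels are u, o, i, o, u — 5 nuclei, so 5 syllables.

5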